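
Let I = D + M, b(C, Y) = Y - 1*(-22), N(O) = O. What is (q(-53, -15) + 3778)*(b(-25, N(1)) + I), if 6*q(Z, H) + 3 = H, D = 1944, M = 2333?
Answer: 16232500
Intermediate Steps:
q(Z, H) = -1/2 + H/6
b(C, Y) = 22 + Y (b(C, Y) = Y + 22 = 22 + Y)
I = 4277 (I = 1944 + 2333 = 4277)
(q(-53, -15) + 3778)*(b(-25, N(1)) + I) = ((-1/2 + (1/6)*(-15)) + 3778)*((22 + 1) + 4277) = ((-1/2 - 5/2) + 3778)*(23 + 4277) = (-3 + 3778)*4300 = 3775*4300 = 16232500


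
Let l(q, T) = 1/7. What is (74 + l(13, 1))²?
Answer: 269361/49 ≈ 5497.2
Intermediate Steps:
l(q, T) = ⅐
(74 + l(13, 1))² = (74 + ⅐)² = (519/7)² = 269361/49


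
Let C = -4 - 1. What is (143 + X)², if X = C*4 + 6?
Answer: 16641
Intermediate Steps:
C = -5
X = -14 (X = -5*4 + 6 = -20 + 6 = -14)
(143 + X)² = (143 - 14)² = 129² = 16641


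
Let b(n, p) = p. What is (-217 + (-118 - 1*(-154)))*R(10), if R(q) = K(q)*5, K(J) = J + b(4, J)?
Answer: -18100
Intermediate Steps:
K(J) = 2*J (K(J) = J + J = 2*J)
R(q) = 10*q (R(q) = (2*q)*5 = 10*q)
(-217 + (-118 - 1*(-154)))*R(10) = (-217 + (-118 - 1*(-154)))*(10*10) = (-217 + (-118 + 154))*100 = (-217 + 36)*100 = -181*100 = -18100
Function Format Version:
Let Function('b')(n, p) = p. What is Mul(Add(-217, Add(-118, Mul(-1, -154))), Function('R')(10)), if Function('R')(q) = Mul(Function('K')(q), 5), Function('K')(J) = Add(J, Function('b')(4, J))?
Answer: -18100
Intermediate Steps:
Function('K')(J) = Mul(2, J) (Function('K')(J) = Add(J, J) = Mul(2, J))
Function('R')(q) = Mul(10, q) (Function('R')(q) = Mul(Mul(2, q), 5) = Mul(10, q))
Mul(Add(-217, Add(-118, Mul(-1, -154))), Function('R')(10)) = Mul(Add(-217, Add(-118, Mul(-1, -154))), Mul(10, 10)) = Mul(Add(-217, Add(-118, 154)), 100) = Mul(Add(-217, 36), 100) = Mul(-181, 100) = -18100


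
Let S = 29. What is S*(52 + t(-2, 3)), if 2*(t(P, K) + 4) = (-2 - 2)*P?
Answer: 1508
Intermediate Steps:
t(P, K) = -4 - 2*P (t(P, K) = -4 + ((-2 - 2)*P)/2 = -4 + (-4*P)/2 = -4 - 2*P)
S*(52 + t(-2, 3)) = 29*(52 + (-4 - 2*(-2))) = 29*(52 + (-4 + 4)) = 29*(52 + 0) = 29*52 = 1508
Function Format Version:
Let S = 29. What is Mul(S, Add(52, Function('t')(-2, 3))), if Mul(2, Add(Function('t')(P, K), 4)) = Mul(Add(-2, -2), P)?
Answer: 1508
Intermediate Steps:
Function('t')(P, K) = Add(-4, Mul(-2, P)) (Function('t')(P, K) = Add(-4, Mul(Rational(1, 2), Mul(Add(-2, -2), P))) = Add(-4, Mul(Rational(1, 2), Mul(-4, P))) = Add(-4, Mul(-2, P)))
Mul(S, Add(52, Function('t')(-2, 3))) = Mul(29, Add(52, Add(-4, Mul(-2, -2)))) = Mul(29, Add(52, Add(-4, 4))) = Mul(29, Add(52, 0)) = Mul(29, 52) = 1508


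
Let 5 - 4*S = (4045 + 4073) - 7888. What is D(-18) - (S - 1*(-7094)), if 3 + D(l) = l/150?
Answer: -704087/100 ≈ -7040.9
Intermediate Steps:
D(l) = -3 + l/150
S = -225/4 (S = 5/4 - ((4045 + 4073) - 7888)/4 = 5/4 - (8118 - 7888)/4 = 5/4 - 1/4*230 = 5/4 - 115/2 = -225/4 ≈ -56.250)
D(-18) - (S - 1*(-7094)) = (-3 + (1/150)*(-18)) - (-225/4 - 1*(-7094)) = (-3 - 3/25) - (-225/4 + 7094) = -78/25 - 1*28151/4 = -78/25 - 28151/4 = -704087/100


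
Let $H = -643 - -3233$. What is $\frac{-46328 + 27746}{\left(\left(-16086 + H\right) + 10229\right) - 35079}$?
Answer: $\frac{3097}{6391} \approx 0.48459$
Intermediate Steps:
$H = 2590$ ($H = -643 + 3233 = 2590$)
$\frac{-46328 + 27746}{\left(\left(-16086 + H\right) + 10229\right) - 35079} = \frac{-46328 + 27746}{\left(\left(-16086 + 2590\right) + 10229\right) - 35079} = - \frac{18582}{\left(-13496 + 10229\right) - 35079} = - \frac{18582}{-3267 - 35079} = - \frac{18582}{-38346} = \left(-18582\right) \left(- \frac{1}{38346}\right) = \frac{3097}{6391}$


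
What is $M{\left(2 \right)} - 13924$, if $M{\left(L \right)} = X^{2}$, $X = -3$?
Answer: $-13915$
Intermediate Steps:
$M{\left(L \right)} = 9$ ($M{\left(L \right)} = \left(-3\right)^{2} = 9$)
$M{\left(2 \right)} - 13924 = 9 - 13924 = -13915$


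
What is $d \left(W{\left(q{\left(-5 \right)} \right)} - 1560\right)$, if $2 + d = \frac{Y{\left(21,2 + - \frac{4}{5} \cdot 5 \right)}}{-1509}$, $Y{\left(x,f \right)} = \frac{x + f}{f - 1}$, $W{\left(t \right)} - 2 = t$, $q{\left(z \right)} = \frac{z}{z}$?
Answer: $\frac{1563055}{503} \approx 3107.5$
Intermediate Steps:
$q{\left(z \right)} = 1$
$W{\left(t \right)} = 2 + t$
$Y{\left(x,f \right)} = \frac{f + x}{-1 + f}$
$d = - \frac{9035}{4527}$ ($d = -2 + \frac{\frac{1}{-1 + \left(2 + - \frac{4}{5} \cdot 5\right)} \left(\left(2 + - \frac{4}{5} \cdot 5\right) + 21\right)}{-1509} = -2 + \frac{\left(2 + \left(-4\right) \frac{1}{5} \cdot 5\right) + 21}{-1 + \left(2 + \left(-4\right) \frac{1}{5} \cdot 5\right)} \left(- \frac{1}{1509}\right) = -2 + \frac{\left(2 - 4\right) + 21}{-1 + \left(2 - 4\right)} \left(- \frac{1}{1509}\right) = -2 + \frac{-2 + 21}{-1 - 2} \left(- \frac{1}{1509}\right) = -2 + \frac{1}{-3} \cdot 19 \left(- \frac{1}{1509}\right) = -2 + \left(- \frac{1}{3}\right) 19 \left(- \frac{1}{1509}\right) = -2 - - \frac{19}{4527} = -2 + \frac{19}{4527} = - \frac{9035}{4527} \approx -1.9958$)
$d \left(W{\left(q{\left(-5 \right)} \right)} - 1560\right) = - \frac{9035 \left(\left(2 + 1\right) - 1560\right)}{4527} = - \frac{9035 \left(3 - 1560\right)}{4527} = \left(- \frac{9035}{4527}\right) \left(-1557\right) = \frac{1563055}{503}$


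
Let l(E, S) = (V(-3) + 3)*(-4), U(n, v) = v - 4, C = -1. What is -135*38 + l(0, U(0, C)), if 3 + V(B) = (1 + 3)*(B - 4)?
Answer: -5018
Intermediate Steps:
U(n, v) = -4 + v
V(B) = -19 + 4*B (V(B) = -3 + (1 + 3)*(B - 4) = -3 + 4*(-4 + B) = -3 + (-16 + 4*B) = -19 + 4*B)
l(E, S) = 112 (l(E, S) = ((-19 + 4*(-3)) + 3)*(-4) = ((-19 - 12) + 3)*(-4) = (-31 + 3)*(-4) = -28*(-4) = 112)
-135*38 + l(0, U(0, C)) = -135*38 + 112 = -5130 + 112 = -5018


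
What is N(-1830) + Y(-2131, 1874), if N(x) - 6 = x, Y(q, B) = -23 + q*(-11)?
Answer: 21594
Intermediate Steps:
Y(q, B) = -23 - 11*q
N(x) = 6 + x
N(-1830) + Y(-2131, 1874) = (6 - 1830) + (-23 - 11*(-2131)) = -1824 + (-23 + 23441) = -1824 + 23418 = 21594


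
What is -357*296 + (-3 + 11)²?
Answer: -105608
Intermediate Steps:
-357*296 + (-3 + 11)² = -105672 + 8² = -105672 + 64 = -105608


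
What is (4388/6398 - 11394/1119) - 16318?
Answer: -19482409626/1193227 ≈ -16328.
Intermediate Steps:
(4388/6398 - 11394/1119) - 16318 = (4388*(1/6398) - 11394*1/1119) - 16318 = (2194/3199 - 3798/373) - 16318 = -11331440/1193227 - 16318 = -19482409626/1193227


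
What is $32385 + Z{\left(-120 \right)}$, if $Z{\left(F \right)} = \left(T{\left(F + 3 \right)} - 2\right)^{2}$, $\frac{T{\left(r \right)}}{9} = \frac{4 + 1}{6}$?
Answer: $\frac{129661}{4} \approx 32415.0$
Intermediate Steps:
$T{\left(r \right)} = \frac{15}{2}$ ($T{\left(r \right)} = 9 \frac{4 + 1}{6} = 9 \cdot 5 \cdot \frac{1}{6} = 9 \cdot \frac{5}{6} = \frac{15}{2}$)
$Z{\left(F \right)} = \frac{121}{4}$ ($Z{\left(F \right)} = \left(\frac{15}{2} - 2\right)^{2} = \left(\frac{11}{2}\right)^{2} = \frac{121}{4}$)
$32385 + Z{\left(-120 \right)} = 32385 + \frac{121}{4} = \frac{129661}{4}$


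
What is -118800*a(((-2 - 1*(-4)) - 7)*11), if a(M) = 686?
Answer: -81496800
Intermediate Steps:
-118800*a(((-2 - 1*(-4)) - 7)*11) = -118800/(1/686) = -118800/1/686 = -118800*686 = -81496800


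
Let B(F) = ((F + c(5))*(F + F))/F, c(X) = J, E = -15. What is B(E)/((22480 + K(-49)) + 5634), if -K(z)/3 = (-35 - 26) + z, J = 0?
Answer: -15/14222 ≈ -0.0010547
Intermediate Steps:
c(X) = 0
K(z) = 183 - 3*z (K(z) = -3*((-35 - 26) + z) = -3*(-61 + z) = 183 - 3*z)
B(F) = 2*F (B(F) = ((F + 0)*(F + F))/F = (F*(2*F))/F = (2*F²)/F = 2*F)
B(E)/((22480 + K(-49)) + 5634) = (2*(-15))/((22480 + (183 - 3*(-49))) + 5634) = -30/((22480 + (183 + 147)) + 5634) = -30/((22480 + 330) + 5634) = -30/(22810 + 5634) = -30/28444 = -30*1/28444 = -15/14222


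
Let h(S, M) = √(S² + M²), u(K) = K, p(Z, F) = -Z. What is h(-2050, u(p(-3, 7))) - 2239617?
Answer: -2239617 + √4202509 ≈ -2.2376e+6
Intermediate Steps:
h(S, M) = √(M² + S²)
h(-2050, u(p(-3, 7))) - 2239617 = √((-1*(-3))² + (-2050)²) - 2239617 = √(3² + 4202500) - 2239617 = √(9 + 4202500) - 2239617 = √4202509 - 2239617 = -2239617 + √4202509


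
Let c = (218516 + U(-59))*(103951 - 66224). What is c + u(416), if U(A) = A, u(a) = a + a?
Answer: 8241728071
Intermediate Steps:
u(a) = 2*a
c = 8241727239 (c = (218516 - 59)*(103951 - 66224) = 218457*37727 = 8241727239)
c + u(416) = 8241727239 + 2*416 = 8241727239 + 832 = 8241728071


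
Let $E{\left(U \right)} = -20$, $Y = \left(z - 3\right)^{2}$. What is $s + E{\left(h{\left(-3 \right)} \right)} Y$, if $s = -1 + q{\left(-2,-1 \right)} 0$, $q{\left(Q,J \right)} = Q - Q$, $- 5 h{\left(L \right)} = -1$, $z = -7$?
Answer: $-2001$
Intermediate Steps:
$h{\left(L \right)} = \frac{1}{5}$ ($h{\left(L \right)} = \left(- \frac{1}{5}\right) \left(-1\right) = \frac{1}{5}$)
$q{\left(Q,J \right)} = 0$
$Y = 100$ ($Y = \left(-7 - 3\right)^{2} = \left(-10\right)^{2} = 100$)
$s = -1$ ($s = -1 + 0 \cdot 0 = -1 + 0 = -1$)
$s + E{\left(h{\left(-3 \right)} \right)} Y = -1 - 2000 = -2001$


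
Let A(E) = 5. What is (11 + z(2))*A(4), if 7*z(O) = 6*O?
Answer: 445/7 ≈ 63.571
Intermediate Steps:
z(O) = 6*O/7 (z(O) = (6*O)/7 = 6*O/7)
(11 + z(2))*A(4) = (11 + (6/7)*2)*5 = (11 + 12/7)*5 = (89/7)*5 = 445/7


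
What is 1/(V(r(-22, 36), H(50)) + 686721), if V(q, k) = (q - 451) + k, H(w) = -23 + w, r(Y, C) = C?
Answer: 1/686333 ≈ 1.4570e-6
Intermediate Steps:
V(q, k) = -451 + k + q (V(q, k) = (-451 + q) + k = -451 + k + q)
1/(V(r(-22, 36), H(50)) + 686721) = 1/((-451 + (-23 + 50) + 36) + 686721) = 1/((-451 + 27 + 36) + 686721) = 1/(-388 + 686721) = 1/686333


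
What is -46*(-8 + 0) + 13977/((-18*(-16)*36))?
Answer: 425489/1152 ≈ 369.35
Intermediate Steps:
-46*(-8 + 0) + 13977/((-18*(-16)*36)) = -46*(-8) + 13977/((288*36)) = 368 + 13977/10368 = 368 + 13977*(1/10368) = 368 + 1553/1152 = 425489/1152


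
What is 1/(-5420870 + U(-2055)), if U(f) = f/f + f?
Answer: -1/5422924 ≈ -1.8440e-7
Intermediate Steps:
U(f) = 1 + f
1/(-5420870 + U(-2055)) = 1/(-5420870 + (1 - 2055)) = 1/(-5420870 - 2054) = 1/(-5422924) = -1/5422924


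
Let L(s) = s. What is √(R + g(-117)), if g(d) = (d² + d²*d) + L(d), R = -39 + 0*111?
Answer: 4*I*√99255 ≈ 1260.2*I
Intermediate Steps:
R = -39 (R = -39 + 0 = -39)
g(d) = d + d² + d³ (g(d) = (d² + d²*d) + d = (d² + d³) + d = d + d² + d³)
√(R + g(-117)) = √(-39 - 117*(1 - 117 + (-117)²)) = √(-39 - 117*(1 - 117 + 13689)) = √(-39 - 117*13573) = √(-39 - 1588041) = √(-1588080) = 4*I*√99255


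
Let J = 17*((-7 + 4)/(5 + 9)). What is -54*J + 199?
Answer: 2770/7 ≈ 395.71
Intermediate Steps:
J = -51/14 (J = 17*(-3/14) = -51/14 ≈ -3.6429)
-54*J + 199 = -54*(-51/14) + 199 = 1377/7 + 199 = 2770/7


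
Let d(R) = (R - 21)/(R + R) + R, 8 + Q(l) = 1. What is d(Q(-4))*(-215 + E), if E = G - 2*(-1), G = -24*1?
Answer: 1185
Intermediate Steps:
Q(l) = -7 (Q(l) = -8 + 1 = -7)
G = -24
d(R) = R + (-21 + R)/(2*R) (d(R) = (-21 + R)/((2*R)) + R = (-21 + R)*(1/(2*R)) + R = (-21 + R)/(2*R) + R = R + (-21 + R)/(2*R))
E = -22 (E = -24 - 2*(-1) = -24 + 2 = -22)
d(Q(-4))*(-215 + E) = (½ - 7 - 21/2/(-7))*(-215 - 22) = (½ - 7 - 21/2*(-⅐))*(-237) = (½ - 7 + 3/2)*(-237) = -5*(-237) = 1185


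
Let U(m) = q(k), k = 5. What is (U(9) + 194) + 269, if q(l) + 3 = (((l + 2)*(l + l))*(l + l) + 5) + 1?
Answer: 1166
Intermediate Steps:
q(l) = 3 + 4*l²*(2 + l) (q(l) = -3 + ((((l + 2)*(l + l))*(l + l) + 5) + 1) = -3 + ((((2 + l)*(2*l))*(2*l) + 5) + 1) = -3 + (((2*l*(2 + l))*(2*l) + 5) + 1) = -3 + ((4*l²*(2 + l) + 5) + 1) = -3 + ((5 + 4*l²*(2 + l)) + 1) = -3 + (6 + 4*l²*(2 + l)) = 3 + 4*l²*(2 + l))
U(m) = 703 (U(m) = 3 + 4*5³ + 8*5² = 3 + 4*125 + 8*25 = 3 + 500 + 200 = 703)
(U(9) + 194) + 269 = (703 + 194) + 269 = 897 + 269 = 1166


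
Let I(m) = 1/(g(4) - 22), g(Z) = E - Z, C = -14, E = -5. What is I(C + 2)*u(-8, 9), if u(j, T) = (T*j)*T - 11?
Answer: 659/31 ≈ 21.258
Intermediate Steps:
g(Z) = -5 - Z
u(j, T) = -11 + j*T**2 (u(j, T) = j*T**2 - 11 = -11 + j*T**2)
I(m) = -1/31 (I(m) = 1/((-5 - 1*4) - 22) = 1/((-5 - 4) - 22) = 1/(-9 - 22) = 1/(-31) = -1/31)
I(C + 2)*u(-8, 9) = -(-11 - 8*9**2)/31 = -(-11 - 8*81)/31 = -(-11 - 648)/31 = -1/31*(-659) = 659/31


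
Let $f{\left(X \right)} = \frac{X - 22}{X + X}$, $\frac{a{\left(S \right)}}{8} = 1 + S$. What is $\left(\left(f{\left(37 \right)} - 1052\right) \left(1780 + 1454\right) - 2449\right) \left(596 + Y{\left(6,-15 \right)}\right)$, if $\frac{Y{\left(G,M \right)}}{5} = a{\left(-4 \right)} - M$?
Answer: $- \frac{69396562274}{37} \approx -1.8756 \cdot 10^{9}$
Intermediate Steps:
$a{\left(S \right)} = 8 + 8 S$ ($a{\left(S \right)} = 8 \left(1 + S\right) = 8 + 8 S$)
$f{\left(X \right)} = \frac{-22 + X}{2 X}$
$Y{\left(G,M \right)} = -120 - 5 M$ ($Y{\left(G,M \right)} = 5 \left(\left(8 + 8 \left(-4\right)\right) - M\right) = 5 \left(\left(8 - 32\right) - M\right) = 5 \left(-24 - M\right) = -120 - 5 M$)
$\left(\left(f{\left(37 \right)} - 1052\right) \left(1780 + 1454\right) - 2449\right) \left(596 + Y{\left(6,-15 \right)}\right) = \left(\left(\frac{-22 + 37}{2 \cdot 37} - 1052\right) \left(1780 + 1454\right) - 2449\right) \left(596 - 45\right) = \left(\left(\frac{1}{2} \cdot \frac{1}{37} \cdot 15 - 1052\right) 3234 - 2449\right) \left(596 + \left(-120 + 75\right)\right) = \left(\left(\frac{15}{74} - 1052\right) 3234 - 2449\right) \left(596 - 45\right) = \left(\left(- \frac{77833}{74}\right) 3234 - 2449\right) 551 = \left(- \frac{125855961}{37} - 2449\right) 551 = \left(- \frac{125946574}{37}\right) 551 = - \frac{69396562274}{37}$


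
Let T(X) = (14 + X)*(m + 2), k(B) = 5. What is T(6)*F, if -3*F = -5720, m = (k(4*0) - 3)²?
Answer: 228800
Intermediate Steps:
m = 4 (m = (5 - 3)² = 2² = 4)
F = 5720/3 (F = -⅓*(-5720) = 5720/3 ≈ 1906.7)
T(X) = 84 + 6*X (T(X) = (14 + X)*(4 + 2) = (14 + X)*6 = 84 + 6*X)
T(6)*F = (84 + 6*6)*(5720/3) = (84 + 36)*(5720/3) = 120*(5720/3) = 228800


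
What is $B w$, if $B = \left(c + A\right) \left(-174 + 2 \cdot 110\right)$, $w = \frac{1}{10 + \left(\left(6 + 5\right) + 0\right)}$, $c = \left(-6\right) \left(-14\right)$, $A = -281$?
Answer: $- \frac{9062}{21} \approx -431.52$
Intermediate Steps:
$c = 84$
$w = \frac{1}{21}$ ($w = \frac{1}{10 + \left(11 + 0\right)} = \frac{1}{10 + 11} = \frac{1}{21} \approx 0.047619$)
$B = -9062$ ($B = \left(84 - 281\right) \left(-174 + 2 \cdot 110\right) = - 197 \left(-174 + 220\right) = \left(-197\right) 46 = -9062$)
$B w = \left(-9062\right) \frac{1}{21} = - \frac{9062}{21}$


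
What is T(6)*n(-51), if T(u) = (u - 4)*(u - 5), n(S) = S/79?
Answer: -102/79 ≈ -1.2911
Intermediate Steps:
n(S) = S/79 (n(S) = S*(1/79) = S/79)
T(u) = (-5 + u)*(-4 + u) (T(u) = (-4 + u)*(-5 + u) = (-5 + u)*(-4 + u))
T(6)*n(-51) = (20 + 6**2 - 9*6)*((1/79)*(-51)) = (20 + 36 - 54)*(-51/79) = 2*(-51/79) = -102/79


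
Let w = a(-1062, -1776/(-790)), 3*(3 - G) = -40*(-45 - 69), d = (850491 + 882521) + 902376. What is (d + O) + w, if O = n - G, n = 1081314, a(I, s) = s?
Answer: 1468697393/395 ≈ 3.7182e+6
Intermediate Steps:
d = 2635388 (d = 1733012 + 902376 = 2635388)
G = -1517 (G = 3 - (-40)*(-45 - 69)/3 = 3 - (-40)*(-114)/3 = 3 - 1/3*4560 = 3 - 1520 = -1517)
O = 1082831 (O = 1081314 - 1*(-1517) = 1081314 + 1517 = 1082831)
w = 888/395 (w = -1776/(-790) = -1776*(-1/790) = 888/395 ≈ 2.2481)
(d + O) + w = (2635388 + 1082831) + 888/395 = 3718219 + 888/395 = 1468697393/395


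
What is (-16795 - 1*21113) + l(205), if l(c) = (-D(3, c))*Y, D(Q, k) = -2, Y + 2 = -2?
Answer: -37916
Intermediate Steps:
Y = -4 (Y = -2 - 2 = -4)
l(c) = -8 (l(c) = -1*(-2)*(-4) = 2*(-4) = -8)
(-16795 - 1*21113) + l(205) = (-16795 - 1*21113) - 8 = (-16795 - 21113) - 8 = -37908 - 8 = -37916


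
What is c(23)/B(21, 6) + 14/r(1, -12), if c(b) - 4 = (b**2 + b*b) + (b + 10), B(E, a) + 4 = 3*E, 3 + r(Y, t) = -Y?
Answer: 1777/118 ≈ 15.059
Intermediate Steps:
r(Y, t) = -3 - Y
B(E, a) = -4 + 3*E
c(b) = 14 + b + 2*b**2 (c(b) = 4 + ((b**2 + b*b) + (b + 10)) = 4 + ((b**2 + b**2) + (10 + b)) = 4 + (2*b**2 + (10 + b)) = 4 + (10 + b + 2*b**2) = 14 + b + 2*b**2)
c(23)/B(21, 6) + 14/r(1, -12) = (14 + 23 + 2*23**2)/(-4 + 3*21) + 14/(-3 - 1*1) = (14 + 23 + 2*529)/(-4 + 63) + 14/(-3 - 1) = (14 + 23 + 1058)/59 + 14/(-4) = 1095*(1/59) + 14*(-1/4) = 1095/59 - 7/2 = 1777/118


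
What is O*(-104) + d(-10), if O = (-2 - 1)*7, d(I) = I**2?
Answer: 2284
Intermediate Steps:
O = -21 (O = -3*7 = -21)
O*(-104) + d(-10) = -21*(-104) + (-10)**2 = 2184 + 100 = 2284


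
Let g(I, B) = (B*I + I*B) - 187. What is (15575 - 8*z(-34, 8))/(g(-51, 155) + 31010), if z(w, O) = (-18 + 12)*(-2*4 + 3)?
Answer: 15335/15013 ≈ 1.0214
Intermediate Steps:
z(w, O) = 30 (z(w, O) = -6*(-8 + 3) = -6*(-5) = 30)
g(I, B) = -187 + 2*B*I (g(I, B) = (B*I + B*I) - 187 = 2*B*I - 187 = -187 + 2*B*I)
(15575 - 8*z(-34, 8))/(g(-51, 155) + 31010) = (15575 - 8*30)/((-187 + 2*155*(-51)) + 31010) = (15575 - 240)/((-187 - 15810) + 31010) = 15335/(-15997 + 31010) = 15335/15013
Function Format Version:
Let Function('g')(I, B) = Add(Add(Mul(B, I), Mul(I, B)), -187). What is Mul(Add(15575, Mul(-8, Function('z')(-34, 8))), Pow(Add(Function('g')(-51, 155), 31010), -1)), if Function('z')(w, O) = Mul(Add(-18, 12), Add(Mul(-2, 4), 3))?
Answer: Rational(15335, 15013) ≈ 1.0214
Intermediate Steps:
Function('z')(w, O) = 30 (Function('z')(w, O) = Mul(-6, Add(-8, 3)) = Mul(-6, -5) = 30)
Function('g')(I, B) = Add(-187, Mul(2, B, I)) (Function('g')(I, B) = Add(Add(Mul(B, I), Mul(B, I)), -187) = Add(Mul(2, B, I), -187) = Add(-187, Mul(2, B, I)))
Mul(Add(15575, Mul(-8, Function('z')(-34, 8))), Pow(Add(Function('g')(-51, 155), 31010), -1)) = Mul(Add(15575, Mul(-8, 30)), Pow(Add(Add(-187, Mul(2, 155, -51)), 31010), -1)) = Mul(Add(15575, -240), Pow(Add(Add(-187, -15810), 31010), -1)) = Mul(15335, Pow(Add(-15997, 31010), -1)) = Mul(15335, Pow(15013, -1)) = Mul(15335, Rational(1, 15013)) = Rational(15335, 15013)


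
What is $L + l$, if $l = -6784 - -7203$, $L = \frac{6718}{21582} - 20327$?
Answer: $- \frac{214823869}{10791} \approx -19908.0$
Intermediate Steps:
$L = - \frac{219345298}{10791}$ ($L = 6718 \cdot \frac{1}{21582} - 20327 = \frac{3359}{10791} - 20327 = - \frac{219345298}{10791} \approx -20327.0$)
$l = 419$ ($l = -6784 + 7203 = 419$)
$L + l = - \frac{219345298}{10791} + 419 = - \frac{214823869}{10791}$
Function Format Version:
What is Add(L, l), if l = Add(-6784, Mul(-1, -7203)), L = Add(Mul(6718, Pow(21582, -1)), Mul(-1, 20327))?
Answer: Rational(-214823869, 10791) ≈ -19908.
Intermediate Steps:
L = Rational(-219345298, 10791) (L = Add(Mul(6718, Rational(1, 21582)), -20327) = Add(Rational(3359, 10791), -20327) = Rational(-219345298, 10791) ≈ -20327.)
l = 419 (l = Add(-6784, 7203) = 419)
Add(L, l) = Add(Rational(-219345298, 10791), 419) = Rational(-214823869, 10791)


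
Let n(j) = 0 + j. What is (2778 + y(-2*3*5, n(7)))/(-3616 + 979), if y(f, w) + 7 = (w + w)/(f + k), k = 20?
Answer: -4616/4395 ≈ -1.0503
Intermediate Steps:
n(j) = j
y(f, w) = -7 + 2*w/(20 + f) (y(f, w) = -7 + (w + w)/(f + 20) = -7 + (2*w)/(20 + f) = -7 + 2*w/(20 + f))
(2778 + y(-2*3*5, n(7)))/(-3616 + 979) = (2778 + (-140 - 7*(-2*3)*5 + 2*7)/(20 - 2*3*5))/(-3616 + 979) = (2778 + (-140 - (-42)*5 + 14)/(20 - 6*5))/(-2637) = (2778 + (-140 - 7*(-30) + 14)/(20 - 30))*(-1/2637) = (2778 + (-140 + 210 + 14)/(-10))*(-1/2637) = (2778 - 1/10*84)*(-1/2637) = (2778 - 42/5)*(-1/2637) = (13848/5)*(-1/2637) = -4616/4395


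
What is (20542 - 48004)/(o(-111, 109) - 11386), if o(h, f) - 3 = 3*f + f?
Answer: 9154/3649 ≈ 2.5086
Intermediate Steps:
o(h, f) = 3 + 4*f (o(h, f) = 3 + (3*f + f) = 3 + 4*f)
(20542 - 48004)/(o(-111, 109) - 11386) = (20542 - 48004)/((3 + 4*109) - 11386) = -27462/((3 + 436) - 11386) = -27462/(439 - 11386) = -27462/(-10947) = -27462*(-1/10947) = 9154/3649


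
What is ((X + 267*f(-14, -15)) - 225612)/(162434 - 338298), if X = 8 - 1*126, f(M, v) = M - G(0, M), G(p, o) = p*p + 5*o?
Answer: 105389/87932 ≈ 1.1985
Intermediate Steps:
G(p, o) = p**2 + 5*o
f(M, v) = -4*M (f(M, v) = M - (0**2 + 5*M) = M - (0 + 5*M) = M - 5*M = -4*M)
X = -118 (X = 8 - 126 = -118)
((X + 267*f(-14, -15)) - 225612)/(162434 - 338298) = ((-118 + 267*(-4*(-14))) - 225612)/(162434 - 338298) = ((-118 + 267*56) - 225612)/(-175864) = ((-118 + 14952) - 225612)*(-1/175864) = (14834 - 225612)*(-1/175864) = -210778*(-1/175864) = 105389/87932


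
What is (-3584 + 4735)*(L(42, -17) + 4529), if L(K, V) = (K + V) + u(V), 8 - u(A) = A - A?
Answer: 5250862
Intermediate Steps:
u(A) = 8 (u(A) = 8 - (A - A) = 8 - 1*0 = 8 + 0 = 8)
L(K, V) = 8 + K + V (L(K, V) = (K + V) + 8 = 8 + K + V)
(-3584 + 4735)*(L(42, -17) + 4529) = (-3584 + 4735)*((8 + 42 - 17) + 4529) = 1151*(33 + 4529) = 1151*4562 = 5250862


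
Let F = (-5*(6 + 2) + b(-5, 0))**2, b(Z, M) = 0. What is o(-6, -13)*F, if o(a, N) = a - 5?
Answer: -17600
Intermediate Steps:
o(a, N) = -5 + a
F = 1600 (F = (-5*(6 + 2) + 0)**2 = (-5*8 + 0)**2 = (-40 + 0)**2 = (-40)**2 = 1600)
o(-6, -13)*F = (-5 - 6)*1600 = -11*1600 = -17600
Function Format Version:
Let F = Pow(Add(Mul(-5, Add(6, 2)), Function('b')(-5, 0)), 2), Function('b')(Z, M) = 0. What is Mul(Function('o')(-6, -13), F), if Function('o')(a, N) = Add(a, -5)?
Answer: -17600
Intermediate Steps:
Function('o')(a, N) = Add(-5, a)
F = 1600 (F = Pow(Add(Mul(-5, Add(6, 2)), 0), 2) = Pow(Add(Mul(-5, 8), 0), 2) = Pow(Add(-40, 0), 2) = Pow(-40, 2) = 1600)
Mul(Function('o')(-6, -13), F) = Mul(Add(-5, -6), 1600) = Mul(-11, 1600) = -17600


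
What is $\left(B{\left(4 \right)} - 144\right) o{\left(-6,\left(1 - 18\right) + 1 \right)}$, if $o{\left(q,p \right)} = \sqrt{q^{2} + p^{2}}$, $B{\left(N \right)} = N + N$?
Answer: $- 272 \sqrt{73} \approx -2324.0$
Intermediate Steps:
$B{\left(N \right)} = 2 N$
$o{\left(q,p \right)} = \sqrt{p^{2} + q^{2}}$
$\left(B{\left(4 \right)} - 144\right) o{\left(-6,\left(1 - 18\right) + 1 \right)} = \left(2 \cdot 4 - 144\right) \sqrt{\left(\left(1 - 18\right) + 1\right)^{2} + \left(-6\right)^{2}} = \left(8 - 144\right) \sqrt{\left(\left(1 - 18\right) + 1\right)^{2} + 36} = - 136 \sqrt{\left(-17 + 1\right)^{2} + 36} = - 136 \sqrt{\left(-16\right)^{2} + 36} = - 136 \sqrt{256 + 36} = - 136 \sqrt{292} = - 136 \cdot 2 \sqrt{73} = - 272 \sqrt{73}$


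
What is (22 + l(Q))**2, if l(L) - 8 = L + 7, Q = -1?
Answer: 1296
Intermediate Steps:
l(L) = 15 + L (l(L) = 8 + (L + 7) = 8 + (7 + L) = 15 + L)
(22 + l(Q))**2 = (22 + (15 - 1))**2 = (22 + 14)**2 = 36**2 = 1296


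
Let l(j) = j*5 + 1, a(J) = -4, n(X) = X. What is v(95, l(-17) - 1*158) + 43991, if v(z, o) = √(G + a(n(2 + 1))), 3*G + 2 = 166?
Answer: 43991 + 2*√114/3 ≈ 43998.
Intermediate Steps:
G = 164/3 (G = -⅔ + (⅓)*166 = -⅔ + 166/3 = 164/3 ≈ 54.667)
l(j) = 1 + 5*j (l(j) = 5*j + 1 = 1 + 5*j)
v(z, o) = 2*√114/3 (v(z, o) = √(164/3 - 4) = √(152/3) = 2*√114/3)
v(95, l(-17) - 1*158) + 43991 = 2*√114/3 + 43991 = 43991 + 2*√114/3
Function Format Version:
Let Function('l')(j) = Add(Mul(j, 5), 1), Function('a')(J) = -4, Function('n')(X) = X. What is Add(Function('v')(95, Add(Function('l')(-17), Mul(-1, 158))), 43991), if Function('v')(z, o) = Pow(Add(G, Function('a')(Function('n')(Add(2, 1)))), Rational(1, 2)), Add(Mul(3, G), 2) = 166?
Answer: Add(43991, Mul(Rational(2, 3), Pow(114, Rational(1, 2)))) ≈ 43998.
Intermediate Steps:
G = Rational(164, 3) (G = Add(Rational(-2, 3), Mul(Rational(1, 3), 166)) = Add(Rational(-2, 3), Rational(166, 3)) = Rational(164, 3) ≈ 54.667)
Function('l')(j) = Add(1, Mul(5, j)) (Function('l')(j) = Add(Mul(5, j), 1) = Add(1, Mul(5, j)))
Function('v')(z, o) = Mul(Rational(2, 3), Pow(114, Rational(1, 2))) (Function('v')(z, o) = Pow(Add(Rational(164, 3), -4), Rational(1, 2)) = Pow(Rational(152, 3), Rational(1, 2)) = Mul(Rational(2, 3), Pow(114, Rational(1, 2))))
Add(Function('v')(95, Add(Function('l')(-17), Mul(-1, 158))), 43991) = Add(Mul(Rational(2, 3), Pow(114, Rational(1, 2))), 43991) = Add(43991, Mul(Rational(2, 3), Pow(114, Rational(1, 2))))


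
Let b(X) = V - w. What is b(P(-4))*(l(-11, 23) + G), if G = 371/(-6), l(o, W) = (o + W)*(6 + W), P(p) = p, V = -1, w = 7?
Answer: -6868/3 ≈ -2289.3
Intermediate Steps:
l(o, W) = (6 + W)*(W + o) (l(o, W) = (W + o)*(6 + W) = (6 + W)*(W + o))
G = -371/6 (G = 371*(-1/6) = -371/6 ≈ -61.833)
b(X) = -8 (b(X) = -1 - 1*7 = -1 - 7 = -8)
b(P(-4))*(l(-11, 23) + G) = -8*((23**2 + 6*23 + 6*(-11) + 23*(-11)) - 371/6) = -8*((529 + 138 - 66 - 253) - 371/6) = -8*(348 - 371/6) = -8*1717/6 = -6868/3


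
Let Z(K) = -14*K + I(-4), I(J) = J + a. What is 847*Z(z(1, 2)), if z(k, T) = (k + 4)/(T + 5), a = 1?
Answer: -11011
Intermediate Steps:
z(k, T) = (4 + k)/(5 + T)
I(J) = 1 + J (I(J) = J + 1 = 1 + J)
Z(K) = -3 - 14*K (Z(K) = -14*K + (1 - 4) = -14*K - 3 = -3 - 14*K)
847*Z(z(1, 2)) = 847*(-3 - 14*(4 + 1)/(5 + 2)) = 847*(-3 - 14*5/7) = 847*(-3 - 10) = 847*(-13) = -11011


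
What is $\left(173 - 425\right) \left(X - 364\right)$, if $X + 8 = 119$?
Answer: $63756$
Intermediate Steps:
$X = 111$ ($X = -8 + 119 = 111$)
$\left(173 - 425\right) \left(X - 364\right) = \left(173 - 425\right) \left(111 - 364\right) = \left(-252\right) \left(-253\right) = 63756$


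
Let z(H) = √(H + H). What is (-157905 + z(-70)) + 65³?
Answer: 116720 + 2*I*√35 ≈ 1.1672e+5 + 11.832*I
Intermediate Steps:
z(H) = √2*√H (z(H) = √(2*H) = √2*√H)
(-157905 + z(-70)) + 65³ = (-157905 + √2*√(-70)) + 65³ = (-157905 + √2*(I*√70)) + 274625 = (-157905 + 2*I*√35) + 274625 = 116720 + 2*I*√35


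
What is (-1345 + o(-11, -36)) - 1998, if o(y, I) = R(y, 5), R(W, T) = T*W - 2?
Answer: -3400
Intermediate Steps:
R(W, T) = -2 + T*W
o(y, I) = -2 + 5*y
(-1345 + o(-11, -36)) - 1998 = (-1345 + (-2 + 5*(-11))) - 1998 = (-1345 + (-2 - 55)) - 1998 = (-1345 - 57) - 1998 = -1402 - 1998 = -3400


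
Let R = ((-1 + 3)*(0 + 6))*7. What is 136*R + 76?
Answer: 11500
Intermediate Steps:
R = 84 (R = (2*6)*7 = 12*7 = 84)
136*R + 76 = 136*84 + 76 = 11424 + 76 = 11500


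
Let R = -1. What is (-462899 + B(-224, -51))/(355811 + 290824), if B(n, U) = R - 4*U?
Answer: -154232/215545 ≈ -0.71554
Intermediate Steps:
B(n, U) = -1 - 4*U
(-462899 + B(-224, -51))/(355811 + 290824) = (-462899 + (-1 - 4*(-51)))/(355811 + 290824) = (-462899 + (-1 + 204))/646635 = (-462899 + 203)*(1/646635) = -462696*1/646635 = -154232/215545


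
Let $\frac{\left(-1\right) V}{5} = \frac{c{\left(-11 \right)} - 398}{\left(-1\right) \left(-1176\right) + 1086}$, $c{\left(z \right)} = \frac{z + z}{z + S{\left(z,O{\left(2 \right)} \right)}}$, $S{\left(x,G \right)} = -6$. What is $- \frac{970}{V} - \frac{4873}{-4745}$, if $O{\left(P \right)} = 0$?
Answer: $- \frac{2947099759}{2666690} \approx -1105.2$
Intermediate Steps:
$c{\left(z \right)} = \frac{2 z}{-6 + z}$ ($c{\left(z \right)} = \frac{z + z}{z - 6} = \frac{2 z}{-6 + z}$)
$V = \frac{5620}{6409}$ ($V = - 5 \frac{2 \left(-11\right) \frac{1}{-6 - 11} - 398}{\left(-1\right) \left(-1176\right) + 1086} = - 5 \frac{2 \left(-11\right) \frac{1}{-17} - 398}{1176 + 1086} = - 5 \frac{2 \left(-11\right) \left(- \frac{1}{17}\right) - 398}{2262} = - 5 \left(\frac{22}{17} - 398\right) \frac{1}{2262} = - 5 \left(\left(- \frac{6744}{17}\right) \frac{1}{2262}\right) = \left(-5\right) \left(- \frac{1124}{6409}\right) = \frac{5620}{6409} \approx 0.87689$)
$- \frac{970}{V} - \frac{4873}{-4745} = - \frac{970}{\frac{5620}{6409}} - \frac{4873}{-4745} = \left(-970\right) \frac{6409}{5620} - - \frac{4873}{4745} = - \frac{621673}{562} + \frac{4873}{4745} = - \frac{2947099759}{2666690}$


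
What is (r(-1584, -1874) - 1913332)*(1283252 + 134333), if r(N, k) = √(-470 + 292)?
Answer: -2712310743220 + 1417585*I*√178 ≈ -2.7123e+12 + 1.8913e+7*I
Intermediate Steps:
r(N, k) = I*√178 (r(N, k) = √(-178) = I*√178)
(r(-1584, -1874) - 1913332)*(1283252 + 134333) = (I*√178 - 1913332)*(1283252 + 134333) = (-1913332 + I*√178)*1417585 = -2712310743220 + 1417585*I*√178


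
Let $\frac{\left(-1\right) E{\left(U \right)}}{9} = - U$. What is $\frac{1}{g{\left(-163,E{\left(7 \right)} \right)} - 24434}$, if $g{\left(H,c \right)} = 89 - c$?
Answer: $- \frac{1}{24408} \approx -4.097 \cdot 10^{-5}$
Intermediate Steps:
$E{\left(U \right)} = 9 U$ ($E{\left(U \right)} = - 9 \left(- U\right) = 9 U$)
$\frac{1}{g{\left(-163,E{\left(7 \right)} \right)} - 24434} = \frac{1}{\left(89 - 9 \cdot 7\right) - 24434} = \frac{1}{\left(89 - 63\right) - 24434} = \frac{1}{26 - 24434} = \frac{1}{-24408} = - \frac{1}{24408}$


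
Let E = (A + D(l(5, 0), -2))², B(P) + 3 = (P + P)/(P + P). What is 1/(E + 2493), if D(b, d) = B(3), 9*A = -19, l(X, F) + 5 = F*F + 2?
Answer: 81/203302 ≈ 0.00039842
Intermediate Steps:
l(X, F) = -3 + F² (l(X, F) = -5 + (F*F + 2) = -5 + (F² + 2) = -5 + (2 + F²) = -3 + F²)
A = -19/9 (A = (⅑)*(-19) = -19/9 ≈ -2.1111)
B(P) = -2 (B(P) = -3 + (P + P)/(P + P) = -3 + (2*P)/((2*P)) = -3 + (2*P)*(1/(2*P)) = -3 + 1 = -2)
D(b, d) = -2
E = 1369/81 (E = (-19/9 - 2)² = (-37/9)² = 1369/81 ≈ 16.901)
1/(E + 2493) = 1/(1369/81 + 2493) = 1/(203302/81) = 81/203302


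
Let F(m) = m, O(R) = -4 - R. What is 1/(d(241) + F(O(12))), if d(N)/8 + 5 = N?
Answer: 1/1872 ≈ 0.00053419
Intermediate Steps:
d(N) = -40 + 8*N
1/(d(241) + F(O(12))) = 1/((-40 + 8*241) + (-4 - 1*12)) = 1/((-40 + 1928) + (-4 - 12)) = 1/(1888 - 16) = 1/1872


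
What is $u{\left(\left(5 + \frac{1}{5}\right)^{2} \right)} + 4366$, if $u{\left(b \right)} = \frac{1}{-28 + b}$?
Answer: $\frac{104759}{24} \approx 4365.0$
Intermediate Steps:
$u{\left(\left(5 + \frac{1}{5}\right)^{2} \right)} + 4366 = \frac{1}{-28 + \left(5 + \frac{1}{5}\right)^{2}} + 4366 = \frac{1}{-28 + \left(\frac{26}{5}\right)^{2}} + 4366 = \frac{1}{-28 + \frac{676}{25}} + 4366 = \frac{1}{- \frac{24}{25}} + 4366 = - \frac{25}{24} + 4366 = \frac{104759}{24}$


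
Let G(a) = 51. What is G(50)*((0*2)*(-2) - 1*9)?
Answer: -459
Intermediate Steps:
G(50)*((0*2)*(-2) - 1*9) = 51*((0*2)*(-2) - 1*9) = 51*(0*(-2) - 9) = 51*(0 - 9) = 51*(-9) = -459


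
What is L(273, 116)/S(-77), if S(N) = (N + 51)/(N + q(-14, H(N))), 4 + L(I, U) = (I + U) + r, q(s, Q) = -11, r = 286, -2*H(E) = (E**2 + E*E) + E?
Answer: 29524/13 ≈ 2271.1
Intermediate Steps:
H(E) = -E**2 - E/2 (H(E) = -((E**2 + E*E) + E)/2 = -((E**2 + E**2) + E)/2 = -(2*E**2 + E)/2 = -(E + 2*E**2)/2 = -E**2 - E/2)
L(I, U) = 282 + I + U (L(I, U) = -4 + ((I + U) + 286) = -4 + (286 + I + U) = 282 + I + U)
S(N) = (51 + N)/(-11 + N) (S(N) = (N + 51)/(N - 11) = (51 + N)/(-11 + N))
L(273, 116)/S(-77) = (282 + 273 + 116)/(((51 - 77)/(-11 - 77))) = 671/((-26/(-88))) = 671/((-1/88*(-26))) = 671/(13/44) = 671*(44/13) = 29524/13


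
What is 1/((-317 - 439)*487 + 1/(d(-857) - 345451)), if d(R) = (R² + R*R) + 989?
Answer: -1124436/413985850991 ≈ -2.7161e-6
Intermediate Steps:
d(R) = 989 + 2*R² (d(R) = (R² + R²) + 989 = 2*R² + 989 = 989 + 2*R²)
1/((-317 - 439)*487 + 1/(d(-857) - 345451)) = 1/((-317 - 439)*487 + 1/((989 + 2*(-857)²) - 345451)) = 1/(-756*487 + 1/((989 + 2*734449) - 345451)) = 1/(-368172 + 1/((989 + 1468898) - 345451)) = 1/(-368172 + 1/(1469887 - 345451)) = 1/(-368172 + 1/1124436) = 1/(-413985850991/1124436) = -1124436/413985850991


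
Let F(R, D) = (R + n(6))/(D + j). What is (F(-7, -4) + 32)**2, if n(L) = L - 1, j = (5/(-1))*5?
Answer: 864900/841 ≈ 1028.4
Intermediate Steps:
j = -25 (j = (5*(-1))*5 = -5*5 = -25)
n(L) = -1 + L
F(R, D) = (5 + R)/(-25 + D) (F(R, D) = (R + (-1 + 6))/(D - 25) = (R + 5)/(-25 + D) = (5 + R)/(-25 + D))
(F(-7, -4) + 32)**2 = ((5 - 7)/(-25 - 4) + 32)**2 = (-2/(-29) + 32)**2 = (-1/29*(-2) + 32)**2 = (2/29 + 32)**2 = (930/29)**2 = 864900/841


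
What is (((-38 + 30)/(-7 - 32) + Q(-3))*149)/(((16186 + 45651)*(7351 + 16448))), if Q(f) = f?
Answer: -16241/57394691757 ≈ -2.8297e-7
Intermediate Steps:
(((-38 + 30)/(-7 - 32) + Q(-3))*149)/(((16186 + 45651)*(7351 + 16448))) = (((-38 + 30)/(-7 - 32) - 3)*149)/(((16186 + 45651)*(7351 + 16448))) = ((-8/(-39) - 3)*149)/((61837*23799)) = ((-8*(-1/39) - 3)*149)/1471658763 = ((8/39 - 3)*149)*(1/1471658763) = -109/39*149*(1/1471658763) = -16241/39*1/1471658763 = -16241/57394691757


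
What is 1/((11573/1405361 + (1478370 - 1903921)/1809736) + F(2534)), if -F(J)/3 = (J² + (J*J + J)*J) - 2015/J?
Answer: -3222402144079832/157421288518159133903056737 ≈ -2.0470e-11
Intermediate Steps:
F(J) = -3*J² + 6045/J - 3*J*(J + J²) (F(J) = -3*((J² + (J*J + J)*J) - 2015/J) = -3*((J² + (J² + J)*J) - 2015/J) = -3*((J² + (J + J²)*J) - 2015/J) = -3*((J² + J*(J + J²)) - 2015/J) = -3*(J² - 2015/J + J*(J + J²)) = -3*J² + 6045/J - 3*J*(J + J²))
1/((11573/1405361 + (1478370 - 1903921)/1809736) + F(2534)) = 1/((11573/1405361 + (1478370 - 1903921)/1809736) + 3*(2015 - 1*2534³*(2 + 2534))/2534) = 1/((11573*(1/1405361) - 425551*1/1809736) + 3*(1/2534)*(2015 - 1*16271209304*2536)) = 1/((11573/1405361 - 425551/1809736) + 3*(1/2534)*(2015 - 41263786794944)) = 1/(-577108704183/2543332394696 + 3*(1/2534)*(-41263786792929)) = 1/(-577108704183/2543332394696 - 123791360378787/2534) = 1/(-157421288518159133903056737/3222402144079832) = -3222402144079832/157421288518159133903056737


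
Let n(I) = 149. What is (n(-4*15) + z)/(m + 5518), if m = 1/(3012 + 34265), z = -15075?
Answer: -556396502/205694487 ≈ -2.7050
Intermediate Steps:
m = 1/37277 ≈ 2.6826e-5
(n(-4*15) + z)/(m + 5518) = (149 - 15075)/(1/37277 + 5518) = -14926/205694487/37277 = -14926*37277/205694487 = -556396502/205694487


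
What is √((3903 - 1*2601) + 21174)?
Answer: 2*√5619 ≈ 149.92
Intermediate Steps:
√((3903 - 1*2601) + 21174) = √((3903 - 2601) + 21174) = √(1302 + 21174) = √22476 = 2*√5619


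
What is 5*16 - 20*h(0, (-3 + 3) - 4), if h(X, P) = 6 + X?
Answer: -40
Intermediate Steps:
5*16 - 20*h(0, (-3 + 3) - 4) = 5*16 - 20*(6 + 0) = 80 - 20*6 = 80 - 120 = -40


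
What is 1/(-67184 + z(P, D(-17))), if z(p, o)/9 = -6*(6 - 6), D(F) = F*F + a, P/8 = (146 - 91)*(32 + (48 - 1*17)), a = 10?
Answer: -1/67184 ≈ -1.4884e-5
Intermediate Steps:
P = 27720 (P = 8*((146 - 91)*(32 + (48 - 1*17))) = 8*(55*(32 + (48 - 17))) = 8*(55*(32 + 31)) = 8*(55*63) = 8*3465 = 27720)
D(F) = 10 + F² (D(F) = F*F + 10 = F² + 10 = 10 + F²)
z(p, o) = 0 (z(p, o) = 9*(-6*(6 - 6)) = 9*(-6*0) = 9*0 = 0)
1/(-67184 + z(P, D(-17))) = 1/(-67184 + 0) = 1/(-67184) = -1/67184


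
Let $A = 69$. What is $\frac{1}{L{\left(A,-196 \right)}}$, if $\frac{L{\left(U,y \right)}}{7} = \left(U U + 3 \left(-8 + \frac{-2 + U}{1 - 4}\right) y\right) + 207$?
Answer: $\frac{1}{159628} \approx 6.2646 \cdot 10^{-6}$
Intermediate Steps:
$L{\left(U,y \right)} = 1449 + 7 U^{2} + 7 y \left(-22 - U\right)$ ($L{\left(U,y \right)} = 7 \left(\left(U U + 3 \left(-8 + \frac{-2 + U}{1 - 4}\right) y\right) + 207\right) = 7 \left(\left(U^{2} + 3 \left(-8 + \frac{-2 + U}{-3}\right) y\right) + 207\right) = 7 \left(\left(U^{2} + 3 \left(-8 + \left(-2 + U\right) \left(- \frac{1}{3}\right)\right) y\right) + 207\right) = 7 \left(\left(U^{2} + 3 \left(-8 - \left(- \frac{2}{3} + \frac{U}{3}\right)\right) y\right) + 207\right) = 7 \left(\left(U^{2} + 3 \left(- \frac{22}{3} - \frac{U}{3}\right) y\right) + 207\right) = 7 \left(\left(U^{2} + \left(-22 - U\right) y\right) + 207\right) = 7 \left(\left(U^{2} + y \left(-22 - U\right)\right) + 207\right) = 7 \left(207 + U^{2} + y \left(-22 - U\right)\right) = 1449 + 7 U^{2} + 7 y \left(-22 - U\right)$)
$\frac{1}{L{\left(A,-196 \right)}} = \frac{1}{1449 - -30184 + 7 \cdot 69^{2} - 483 \left(-196\right)} = \frac{1}{1449 + 30184 + 7 \cdot 4761 + 94668} = \frac{1}{1449 + 30184 + 33327 + 94668} = \frac{1}{159628}$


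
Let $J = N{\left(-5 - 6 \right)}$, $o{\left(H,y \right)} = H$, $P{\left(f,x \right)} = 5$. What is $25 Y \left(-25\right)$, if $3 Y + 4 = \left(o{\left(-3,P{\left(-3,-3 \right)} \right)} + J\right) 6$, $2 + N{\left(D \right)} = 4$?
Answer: $\frac{6250}{3} \approx 2083.3$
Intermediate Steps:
$N{\left(D \right)} = 2$ ($N{\left(D \right)} = -2 + 4 = 2$)
$J = 2$
$Y = - \frac{10}{3}$ ($Y = - \frac{4}{3} + \frac{\left(-3 + 2\right) 6}{3} = - \frac{4}{3} + \frac{\left(-1\right) 6}{3} = - \frac{4}{3} + \frac{1}{3} \left(-6\right) = - \frac{4}{3} - 2 = - \frac{10}{3} \approx -3.3333$)
$25 Y \left(-25\right) = 25 \left(- \frac{10}{3}\right) \left(-25\right) = \left(- \frac{250}{3}\right) \left(-25\right) = \frac{6250}{3}$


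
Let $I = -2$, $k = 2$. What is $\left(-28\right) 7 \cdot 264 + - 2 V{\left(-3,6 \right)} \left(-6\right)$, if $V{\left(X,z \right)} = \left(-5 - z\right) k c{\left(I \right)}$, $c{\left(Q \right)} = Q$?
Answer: $-51216$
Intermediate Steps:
$V{\left(X,z \right)} = 20 + 4 z$ ($V{\left(X,z \right)} = \left(-5 - z\right) 2 \left(-2\right) = \left(-10 - 2 z\right) \left(-2\right) = 20 + 4 z$)
$\left(-28\right) 7 \cdot 264 + - 2 V{\left(-3,6 \right)} \left(-6\right) = \left(-28\right) 7 \cdot 264 + - 2 \left(20 + 4 \cdot 6\right) \left(-6\right) = \left(-196\right) 264 + - 2 \left(20 + 24\right) \left(-6\right) = -51744 + \left(-2\right) 44 \left(-6\right) = -51744 - -528 = -51744 + 528 = -51216$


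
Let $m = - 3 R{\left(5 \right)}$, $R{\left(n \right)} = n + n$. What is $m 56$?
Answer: $-1680$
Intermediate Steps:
$R{\left(n \right)} = 2 n$
$m = -30$ ($m = - 3 \cdot 2 \cdot 5 = \left(-3\right) 10 = -30$)
$m 56 = \left(-30\right) 56 = -1680$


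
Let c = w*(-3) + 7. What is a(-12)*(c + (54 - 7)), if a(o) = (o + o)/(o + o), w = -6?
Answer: 72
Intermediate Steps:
c = 25 (c = -6*(-3) + 7 = 18 + 7 = 25)
a(o) = 1 (a(o) = (2*o)/((2*o)) = (2*o)*(1/(2*o)) = 1)
a(-12)*(c + (54 - 7)) = 1*(25 + (54 - 7)) = 1*(25 + 47) = 1*72 = 72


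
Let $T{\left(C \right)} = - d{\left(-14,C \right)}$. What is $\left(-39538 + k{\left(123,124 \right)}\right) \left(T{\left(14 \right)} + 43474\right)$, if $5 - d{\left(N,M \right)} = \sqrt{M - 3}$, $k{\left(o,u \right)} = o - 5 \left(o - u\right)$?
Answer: $-1713113290 - 39410 \sqrt{11} \approx -1.7132 \cdot 10^{9}$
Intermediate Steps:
$k{\left(o,u \right)} = - 4 o + 5 u$ ($k{\left(o,u \right)} = o - \left(- 5 u + 5 o\right) = - 4 o + 5 u$)
$d{\left(N,M \right)} = 5 - \sqrt{-3 + M}$ ($d{\left(N,M \right)} = 5 - \sqrt{M - 3} = 5 - \sqrt{-3 + M}$)
$T{\left(C \right)} = -5 + \sqrt{-3 + C}$ ($T{\left(C \right)} = - (5 - \sqrt{-3 + C}) = -5 + \sqrt{-3 + C}$)
$\left(-39538 + k{\left(123,124 \right)}\right) \left(T{\left(14 \right)} + 43474\right) = \left(-39538 + \left(\left(-4\right) 123 + 5 \cdot 124\right)\right) \left(\left(-5 + \sqrt{-3 + 14}\right) + 43474\right) = \left(-39538 + \left(-492 + 620\right)\right) \left(\left(-5 + \sqrt{11}\right) + 43474\right) = \left(-39538 + 128\right) \left(43469 + \sqrt{11}\right) = - 39410 \left(43469 + \sqrt{11}\right) = -1713113290 - 39410 \sqrt{11}$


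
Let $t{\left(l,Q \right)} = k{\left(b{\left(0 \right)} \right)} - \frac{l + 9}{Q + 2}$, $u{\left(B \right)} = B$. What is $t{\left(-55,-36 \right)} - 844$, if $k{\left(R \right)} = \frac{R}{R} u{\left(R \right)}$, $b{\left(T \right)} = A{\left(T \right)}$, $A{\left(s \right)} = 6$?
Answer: $- \frac{14269}{17} \approx -839.35$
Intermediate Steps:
$b{\left(T \right)} = 6$
$k{\left(R \right)} = R$ ($k{\left(R \right)} = \frac{R}{R} R = 1 R = R$)
$t{\left(l,Q \right)} = 6 - \frac{9 + l}{2 + Q}$ ($t{\left(l,Q \right)} = 6 - \frac{l + 9}{Q + 2} = 6 - \frac{9 + l}{2 + Q}$)
$t{\left(-55,-36 \right)} - 844 = \frac{3 - -55 + 6 \left(-36\right)}{2 - 36} - 844 = \frac{3 + 55 - 216}{-34} - 844 = \left(- \frac{1}{34}\right) \left(-158\right) - 844 = \frac{79}{17} - 844 = - \frac{14269}{17}$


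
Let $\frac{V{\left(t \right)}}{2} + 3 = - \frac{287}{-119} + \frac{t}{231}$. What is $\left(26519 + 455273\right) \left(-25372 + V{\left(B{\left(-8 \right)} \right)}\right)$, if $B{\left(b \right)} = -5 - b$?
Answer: $- \frac{16001976429568}{1309} \approx -1.2225 \cdot 10^{10}$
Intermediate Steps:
$V{\left(t \right)} = - \frac{20}{17} + \frac{2 t}{231}$ ($V{\left(t \right)} = -6 + 2 \left(- \frac{287}{-119} + \frac{t}{231}\right) = -6 + 2 \left(\left(-287\right) \left(- \frac{1}{119}\right) + t \frac{1}{231}\right) = -6 + 2 \left(\frac{41}{17} + \frac{t}{231}\right) = -6 + \left(\frac{82}{17} + \frac{2 t}{231}\right) = - \frac{20}{17} + \frac{2 t}{231}$)
$\left(26519 + 455273\right) \left(-25372 + V{\left(B{\left(-8 \right)} \right)}\right) = \left(26519 + 455273\right) \left(-25372 - \left(\frac{20}{17} - \frac{2 \left(-5 - -8\right)}{231}\right)\right) = 481792 \left(-25372 - \left(\frac{20}{17} - \frac{2 \left(-5 + 8\right)}{231}\right)\right) = 481792 \left(-25372 + \left(- \frac{20}{17} + \frac{2}{231} \cdot 3\right)\right) = 481792 \left(-25372 + \left(- \frac{20}{17} + \frac{2}{77}\right)\right) = 481792 \left(-25372 - \frac{1506}{1309}\right) = 481792 \left(- \frac{33213454}{1309}\right) = - \frac{16001976429568}{1309}$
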